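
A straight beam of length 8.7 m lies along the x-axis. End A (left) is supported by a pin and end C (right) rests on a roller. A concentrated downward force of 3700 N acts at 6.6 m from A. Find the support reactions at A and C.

Moments about A: C_y·8.7 − 3700·6.6 = 0 → C_y = 24420/8.7 = 2806.9 ≈ 2807 N.
ΣF_y = 0: A_y + 2806.9 − 3700 = 0 → A_y = 893.1 N.
ΣF_x = 0: no horizontal applied forces, so A_x = 0.

A_x = 0, A_y = 893.1 N, C_y = 2807 N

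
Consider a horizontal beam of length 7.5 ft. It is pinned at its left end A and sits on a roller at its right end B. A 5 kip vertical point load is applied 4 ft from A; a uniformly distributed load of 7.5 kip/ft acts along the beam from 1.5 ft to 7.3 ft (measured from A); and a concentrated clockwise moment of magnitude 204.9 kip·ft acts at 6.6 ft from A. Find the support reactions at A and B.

Resultant of the distributed load: 7.5 × 5.8 = 43.5 kip at 4.4 ft from A.
ΣM about A: B_y·7.5 − 5·4 − (7.5·5.8)·4.4 − 204.9 = 0 → B_y = 416.3/7.5 = 55.5067 ≈ 55.51 kip.
ΣF_y = 0: A_y + 55.5067 − 5 − 7.5·5.8 = 0 → A_y = -7.007 kip.
ΣF_x = 0: no horizontal applied forces, so A_x = 0.

A_x = 0, A_y = -7.007 kip, B_y = 55.51 kip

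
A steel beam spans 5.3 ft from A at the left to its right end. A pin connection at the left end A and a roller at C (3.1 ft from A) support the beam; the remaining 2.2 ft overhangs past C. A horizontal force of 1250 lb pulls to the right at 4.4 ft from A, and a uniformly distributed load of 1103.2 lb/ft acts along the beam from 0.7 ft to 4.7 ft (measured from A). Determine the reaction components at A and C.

Resultant of the distributed load: 1103.2 × 4 = 4412.8 lb at 2.7 ft from A.
Taking moments about A: C_y·3.1 − (1103.2·4)·2.7 = 0 → C_y = 11914.56/3.1 = 3843.41 ≈ 3843 lb.
ΣF_y = 0: A_y + 3843.41 − 1103.2·4 = 0 → A_y = 569.4 lb.
ΣF_x = 0: A_x + 1250 = 0 → A_x = -1250 lb.

A_x = -1250 lb, A_y = 569.4 lb, C_y = 3843 lb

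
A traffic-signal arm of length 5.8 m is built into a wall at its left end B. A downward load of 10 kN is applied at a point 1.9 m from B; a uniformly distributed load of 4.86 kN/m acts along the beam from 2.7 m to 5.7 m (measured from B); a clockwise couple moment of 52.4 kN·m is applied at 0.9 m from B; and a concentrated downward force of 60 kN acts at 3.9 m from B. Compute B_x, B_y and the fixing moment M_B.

Resultant of the distributed load: 4.86 × 3 = 14.58 kN at 4.2 m from B.
ΣF_x = 0: B_x = 0.
ΣF_y = 0: B_y − 10 − 4.86·3 − 60 = 0 → B_y = 84.58 kN.
ΣM about B: M_B − 10·1.9 − (4.86·3)·4.2 − 52.4 − 60·3.9 = 0 → M_B = 366.6 kN·m.

B_x = 0, B_y = 84.58 kN, M_B = 366.6 kN·m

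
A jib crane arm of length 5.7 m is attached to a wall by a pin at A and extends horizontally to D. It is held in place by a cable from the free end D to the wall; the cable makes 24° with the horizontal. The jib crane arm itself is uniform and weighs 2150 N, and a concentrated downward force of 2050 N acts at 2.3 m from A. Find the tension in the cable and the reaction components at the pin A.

ΣM about A: T·sin24°·5.7 − 2150·2.85 − 2050·2.3 = 0 → T = 10842.5/(5.7·0.406737) = 4676.71 ≈ 4677 N.
ΣF_x = 0: A_x − T·cos24° = 0 → A_x = 4676.71 × 0.913545 = 4272 N.
ΣF_y = 0: A_y + T·sin24° − 2150 − 2050 = 0 → A_y = 4200 − 4676.71 × 0.406737 = 2298 N.

T = 4677 N, A_x = 4272 N, A_y = 2298 N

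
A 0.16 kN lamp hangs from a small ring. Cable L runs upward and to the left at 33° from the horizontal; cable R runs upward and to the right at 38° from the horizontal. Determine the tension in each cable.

ΣF_x = 0: −T_L·cos33° + T_R·cos38° = 0 → T_R = 1.06429·T_L.
ΣF_y = 0: T_L·sin33° + T_R·sin38° = 0.16.
Substitute: T_L·(0.544639 + 1.06429·0.615661) = 0.16 → T_L = 0.133347 ≈ 0.1333 kN.
Then T_R = 1.06429 × 0.133347 = 0.1419 kN.

T_L = 0.1333 kN, T_R = 0.1419 kN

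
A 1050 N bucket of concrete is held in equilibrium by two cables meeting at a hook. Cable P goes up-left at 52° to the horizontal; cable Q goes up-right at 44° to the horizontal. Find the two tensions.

ΣF_x = 0: −T_P·cos52° + T_Q·cos44° = 0 → T_Q = 0.85587·T_P.
ΣF_y = 0: T_P·sin52° + T_Q·sin44° = 1050.
Substitute: T_P·(0.788011 + 0.85587·0.694658) = 1050 → T_P = 759.467 ≈ 759.5 N.
Then T_Q = 0.85587 × 759.467 = 650.0 N.

T_P = 759.5 N, T_Q = 650.0 N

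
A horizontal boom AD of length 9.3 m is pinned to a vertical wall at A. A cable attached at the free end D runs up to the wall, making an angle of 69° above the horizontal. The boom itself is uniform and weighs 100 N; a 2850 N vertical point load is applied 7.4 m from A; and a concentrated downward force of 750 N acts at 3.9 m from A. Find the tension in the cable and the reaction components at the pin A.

T = 2820 N, A_x = 1010 N, A_y = 1068 N

ΣM about A: T·sin69°·9.3 − 100·4.65 − 2850·7.4 − 750·3.9 = 0 → T = 24480/(9.3·0.93358) = 2819.53 ≈ 2820 N.
ΣF_x = 0: A_x − T·cos69° = 0 → A_x = 2819.53 × 0.358368 = 1010 N.
ΣF_y = 0: A_y + T·sin69° − 100 − 2850 − 750 = 0 → A_y = 3700 − 2819.53 × 0.93358 = 1068 N.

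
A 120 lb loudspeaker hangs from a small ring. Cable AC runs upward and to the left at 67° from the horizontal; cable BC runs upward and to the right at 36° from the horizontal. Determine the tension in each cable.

ΣF_x = 0: −T_AC·cos67° + T_BC·cos36° = 0 → T_BC = 0.48297·T_AC.
ΣF_y = 0: T_AC·sin67° + T_BC·sin36° = 120.
Substitute: T_AC·(0.920505 + 0.48297·0.587785) = 120 → T_AC = 99.6357 ≈ 99.64 lb.
Then T_BC = 0.48297 × 99.6357 = 48.12 lb.

T_AC = 99.64 lb, T_BC = 48.12 lb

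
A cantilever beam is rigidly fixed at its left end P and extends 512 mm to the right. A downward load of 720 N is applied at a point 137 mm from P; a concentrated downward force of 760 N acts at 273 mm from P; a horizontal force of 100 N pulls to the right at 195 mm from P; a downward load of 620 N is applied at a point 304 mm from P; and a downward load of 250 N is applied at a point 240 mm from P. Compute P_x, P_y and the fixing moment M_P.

P_x = -100.0 N, P_y = 2350 N, M_P = 554600 N·mm

ΣF_x = 0: P_x + 100 = 0 → P_x = -100.0 N.
ΣF_y = 0: P_y − 720 − 760 − 620 − 250 = 0 → P_y = 2350 N.
ΣM about P: M_P − 720·137 − 760·273 − 620·304 − 250·240 = 0 → M_P = 554600 N·mm.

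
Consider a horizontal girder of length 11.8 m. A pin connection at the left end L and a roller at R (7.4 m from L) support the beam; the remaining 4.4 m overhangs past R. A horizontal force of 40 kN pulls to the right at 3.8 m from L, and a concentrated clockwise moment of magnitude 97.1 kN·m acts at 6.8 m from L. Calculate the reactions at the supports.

L_x = -40.00 kN, L_y = -13.12 kN, R_y = 13.12 kN

ΣM about L: R_y·7.4 − 97.1 = 0 → R_y = 97.1/7.4 = 13.1216 ≈ 13.12 kN.
ΣF_y = 0: L_y + 13.1216  = 0 → L_y = -13.12 kN.
ΣF_x = 0: L_x + 40 = 0 → L_x = -40.00 kN.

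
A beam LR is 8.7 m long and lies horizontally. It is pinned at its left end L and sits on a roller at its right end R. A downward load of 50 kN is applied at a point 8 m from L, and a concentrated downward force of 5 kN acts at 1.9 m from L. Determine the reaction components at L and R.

L_x = 0, L_y = 7.931 kN, R_y = 47.07 kN

ΣM about L: R_y·8.7 − 50·8 − 5·1.9 = 0 → R_y = 409.5/8.7 = 47.069 ≈ 47.07 kN.
ΣF_y = 0: L_y + 47.069 − 50 − 5 = 0 → L_y = 7.931 kN.
ΣF_x = 0: no horizontal applied forces, so L_x = 0.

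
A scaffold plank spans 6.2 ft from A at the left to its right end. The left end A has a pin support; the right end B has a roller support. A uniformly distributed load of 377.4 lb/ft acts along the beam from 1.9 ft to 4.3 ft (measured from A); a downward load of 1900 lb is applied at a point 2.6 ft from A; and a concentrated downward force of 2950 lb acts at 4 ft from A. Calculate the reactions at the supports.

A_x = 0, A_y = 2603 lb, B_y = 3153 lb

Resultant of the distributed load: 377.4 × 2.4 = 905.76 lb at 3.1 ft from A.
Moments about A: B_y·6.2 − (377.4·2.4)·3.1 − 1900·2.6 − 2950·4 = 0 → B_y = 19547.856/6.2 = 3152.88 ≈ 3153 lb.
ΣF_y = 0: A_y + 3152.88 − 377.4·2.4 − 1900 − 2950 = 0 → A_y = 2603 lb.
ΣF_x = 0: no horizontal applied forces, so A_x = 0.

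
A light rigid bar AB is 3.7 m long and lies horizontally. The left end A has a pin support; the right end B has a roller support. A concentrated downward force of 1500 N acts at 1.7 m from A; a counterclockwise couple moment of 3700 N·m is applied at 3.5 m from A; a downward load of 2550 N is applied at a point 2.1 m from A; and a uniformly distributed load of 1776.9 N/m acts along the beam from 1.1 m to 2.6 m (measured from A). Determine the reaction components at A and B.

Resultant of the distributed load: 1776.9 × 1.5 = 2665.35 N at 1.85 m from A.
ΣM about A: B_y·3.7 − 1500·1.7 + 3700 − 2550·2.1 − (1776.9·1.5)·1.85 = 0 → B_y = 9135.8975/3.7 = 2469.16 ≈ 2469 N.
ΣF_y = 0: A_y + 2469.16 − 1500 − 2550 − 1776.9·1.5 = 0 → A_y = 4246 N.
ΣF_x = 0: no horizontal applied forces, so A_x = 0.

A_x = 0, A_y = 4246 N, B_y = 2469 N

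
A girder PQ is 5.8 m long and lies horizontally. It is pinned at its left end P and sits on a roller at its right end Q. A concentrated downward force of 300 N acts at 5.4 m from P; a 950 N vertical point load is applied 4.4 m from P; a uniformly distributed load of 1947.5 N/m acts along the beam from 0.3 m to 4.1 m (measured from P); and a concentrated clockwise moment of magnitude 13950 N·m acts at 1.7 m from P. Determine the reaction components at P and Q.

Resultant of the distributed load: 1947.5 × 3.8 = 7400.5 N at 2.2 m from P.
ΣM about P: Q_y·5.8 − 300·5.4 − 950·4.4 − (1947.5·3.8)·2.2 − 13950 = 0 → Q_y = 36031.1/5.8 = 6212.26 ≈ 6212 N.
ΣF_y = 0: P_y + 6212.26 − 300 − 950 − 1947.5·3.8 = 0 → P_y = 2438 N.
ΣF_x = 0: no horizontal applied forces, so P_x = 0.

P_x = 0, P_y = 2438 N, Q_y = 6212 N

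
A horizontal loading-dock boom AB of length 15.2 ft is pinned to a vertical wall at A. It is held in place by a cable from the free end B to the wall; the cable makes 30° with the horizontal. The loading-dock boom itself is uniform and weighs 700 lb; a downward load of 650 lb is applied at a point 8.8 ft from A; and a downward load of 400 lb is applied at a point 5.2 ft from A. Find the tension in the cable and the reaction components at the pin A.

T = 1726 lb, A_x = 1495 lb, A_y = 886.8 lb

ΣM about A: T·sin30°·15.2 − 700·7.6 − 650·8.8 − 400·5.2 = 0 → T = 13120/(15.2·0.5) = 1726.32 ≈ 1726 lb.
ΣF_x = 0: A_x − T·cos30° = 0 → A_x = 1726.32 × 0.866025 = 1495 lb.
ΣF_y = 0: A_y + T·sin30° − 700 − 650 − 400 = 0 → A_y = 1750 − 1726.32 × 0.5 = 886.8 lb.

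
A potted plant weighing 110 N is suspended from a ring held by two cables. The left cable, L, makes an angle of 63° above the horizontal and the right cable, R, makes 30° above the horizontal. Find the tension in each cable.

T_L = 95.39 N, T_R = 50.01 N

ΣF_x = 0: −T_L·cos63° + T_R·cos30° = 0 → T_R = 0.524223·T_L.
ΣF_y = 0: T_L·sin63° + T_R·sin30° = 110.
Substitute: T_L·(0.891007 + 0.524223·0.5) = 110 → T_L = 95.3935 ≈ 95.39 N.
Then T_R = 0.524223 × 95.3935 = 50.01 N.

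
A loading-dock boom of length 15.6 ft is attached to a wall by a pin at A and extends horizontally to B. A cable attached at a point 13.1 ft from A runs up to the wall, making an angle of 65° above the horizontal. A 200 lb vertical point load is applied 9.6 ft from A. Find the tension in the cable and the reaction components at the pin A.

T = 161.7 lb, A_x = 68.34 lb, A_y = 53.44 lb

ΣM about A: T·sin65°·13.1 − 200·9.6 = 0 → T = 1920/(13.1·0.906308) = 161.716 ≈ 161.7 lb.
ΣF_x = 0: A_x − T·cos65° = 0 → A_x = 161.716 × 0.422618 = 68.34 lb.
ΣF_y = 0: A_y + T·sin65° − 200 = 0 → A_y = 200 − 161.716 × 0.906308 = 53.44 lb.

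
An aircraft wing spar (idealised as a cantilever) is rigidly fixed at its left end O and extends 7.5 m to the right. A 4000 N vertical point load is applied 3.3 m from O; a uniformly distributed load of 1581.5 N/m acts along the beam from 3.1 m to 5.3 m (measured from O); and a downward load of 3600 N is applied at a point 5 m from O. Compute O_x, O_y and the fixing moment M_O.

O_x = 0, O_y = 11080 N, M_O = 45810 N·m

Resultant of the distributed load: 1581.5 × 2.2 = 3479.3 N at 4.2 m from O.
ΣF_x = 0: O_x = 0.
ΣF_y = 0: O_y − 4000 − 1581.5·2.2 − 3600 = 0 → O_y = 11080 N.
ΣM about O: M_O − 4000·3.3 − (1581.5·2.2)·4.2 − 3600·5 = 0 → M_O = 45810 N·m.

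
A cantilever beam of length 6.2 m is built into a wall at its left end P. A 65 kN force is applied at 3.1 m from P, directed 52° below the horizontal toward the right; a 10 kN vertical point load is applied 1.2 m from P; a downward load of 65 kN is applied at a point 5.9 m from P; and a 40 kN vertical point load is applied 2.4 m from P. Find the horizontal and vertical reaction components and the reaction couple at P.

P_x = -40.02 kN, P_y = 166.2 kN, M_P = 650.3 kN·m

ΣF_x = 0: P_x + 65·cos52° = 0 → P_x = -40.02 kN.
ΣF_y = 0: P_y − 65·sin52° − 10 − 65 − 40 = 0 → P_y = 166.2 kN.
ΣM about P: M_P − 65·sin52°·3.1 − 10·1.2 − 65·5.9 − 40·2.4 = 0 → M_P = 650.3 kN·m.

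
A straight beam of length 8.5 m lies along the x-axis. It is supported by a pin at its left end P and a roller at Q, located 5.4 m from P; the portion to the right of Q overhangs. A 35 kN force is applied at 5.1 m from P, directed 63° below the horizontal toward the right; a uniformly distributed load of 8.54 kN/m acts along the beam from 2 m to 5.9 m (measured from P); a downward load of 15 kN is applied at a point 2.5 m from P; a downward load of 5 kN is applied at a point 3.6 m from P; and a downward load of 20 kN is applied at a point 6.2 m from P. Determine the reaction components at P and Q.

Resultant of the distributed load: 8.54 × 3.9 = 33.306 kN at 3.95 m from P.
Moments about P: Q_y·5.4 − 35·sin63°·5.1 − (8.54·3.9)·3.95 − 15·2.5 − 5·3.6 − 20·6.2 = 0 → Q_y = 470.103/5.4 = 87.0561 ≈ 87.06 kN.
ΣF_y = 0: P_y + 87.0561 − 35·sin63° − 8.54·3.9 − 15 − 5 − 20 = 0 → P_y = 17.44 kN.
ΣF_x = 0: P_x + 35·cos63° = 0 → P_x = -15.89 kN.

P_x = -15.89 kN, P_y = 17.44 kN, Q_y = 87.06 kN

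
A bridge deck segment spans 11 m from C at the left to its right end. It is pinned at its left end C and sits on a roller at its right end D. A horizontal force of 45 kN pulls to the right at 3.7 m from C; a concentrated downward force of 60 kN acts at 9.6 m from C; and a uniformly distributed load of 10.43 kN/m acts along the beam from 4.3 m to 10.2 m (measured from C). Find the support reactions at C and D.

Resultant of the distributed load: 10.43 × 5.9 = 61.537 kN at 7.25 m from C.
Taking moments about C: D_y·11 − 60·9.6 − (10.43·5.9)·7.25 = 0 → D_y = 1022.14325/11 = 92.9221 ≈ 92.92 kN.
ΣF_y = 0: C_y + 92.9221 − 60 − 10.43·5.9 = 0 → C_y = 28.61 kN.
ΣF_x = 0: C_x + 45 = 0 → C_x = -45.00 kN.

C_x = -45.00 kN, C_y = 28.61 kN, D_y = 92.92 kN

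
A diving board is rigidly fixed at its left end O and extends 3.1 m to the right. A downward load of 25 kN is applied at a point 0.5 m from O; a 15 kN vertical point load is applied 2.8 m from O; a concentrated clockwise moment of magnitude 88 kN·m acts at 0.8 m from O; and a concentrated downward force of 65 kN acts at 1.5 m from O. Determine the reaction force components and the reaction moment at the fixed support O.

O_x = 0, O_y = 105.0 kN, M_O = 240.0 kN·m

ΣF_x = 0: O_x = 0.
ΣF_y = 0: O_y − 25 − 15 − 65 = 0 → O_y = 105.0 kN.
ΣM about O: M_O − 25·0.5 − 15·2.8 − 88 − 65·1.5 = 0 → M_O = 240.0 kN·m.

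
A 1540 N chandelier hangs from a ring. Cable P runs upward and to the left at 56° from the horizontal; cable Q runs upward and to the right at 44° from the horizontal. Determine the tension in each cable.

T_P = 1125 N, T_Q = 874.4 N

ΣF_x = 0: −T_P·cos56° + T_Q·cos44° = 0 → T_Q = 0.77737·T_P.
ΣF_y = 0: T_P·sin56° + T_Q·sin44° = 1540.
Substitute: T_P·(0.829038 + 0.77737·0.694658) = 1540 → T_P = 1124.87 ≈ 1125 N.
Then T_Q = 0.77737 × 1124.87 = 874.4 N.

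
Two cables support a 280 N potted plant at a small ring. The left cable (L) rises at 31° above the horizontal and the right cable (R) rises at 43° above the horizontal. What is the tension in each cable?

T_L = 213.0 N, T_R = 249.7 N

ΣF_x = 0: −T_L·cos31° + T_R·cos43° = 0 → T_R = 1.17203·T_L.
ΣF_y = 0: T_L·sin31° + T_R·sin43° = 280.
Substitute: T_L·(0.515038 + 1.17203·0.681998) = 280 → T_L = 213.031 ≈ 213.0 N.
Then T_R = 1.17203 × 213.031 = 249.7 N.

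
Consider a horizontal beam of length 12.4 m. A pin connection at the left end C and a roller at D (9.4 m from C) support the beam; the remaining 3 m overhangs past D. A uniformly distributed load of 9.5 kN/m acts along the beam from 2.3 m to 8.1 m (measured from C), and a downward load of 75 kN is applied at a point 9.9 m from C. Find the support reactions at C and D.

Resultant of the distributed load: 9.5 × 5.8 = 55.1 kN at 5.2 m from C.
Moments about C: D_y·9.4 − (9.5·5.8)·5.2 − 75·9.9 = 0 → D_y = 1029.02/9.4 = 109.47 ≈ 109.5 kN.
ΣF_y = 0: C_y + 109.47 − 9.5·5.8 − 75 = 0 → C_y = 20.63 kN.
ΣF_x = 0: no horizontal applied forces, so C_x = 0.

C_x = 0, C_y = 20.63 kN, D_y = 109.5 kN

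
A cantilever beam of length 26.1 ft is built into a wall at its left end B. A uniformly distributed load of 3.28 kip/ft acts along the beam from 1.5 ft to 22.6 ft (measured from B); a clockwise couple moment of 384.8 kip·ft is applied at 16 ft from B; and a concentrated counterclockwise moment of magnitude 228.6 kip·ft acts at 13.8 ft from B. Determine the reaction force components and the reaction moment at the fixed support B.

B_x = 0, B_y = 69.21 kip, M_B = 990.2 kip·ft

Resultant of the distributed load: 3.28 × 21.1 = 69.208 kip at 12.05 ft from B.
ΣF_x = 0: B_x = 0.
ΣF_y = 0: B_y − 3.28·21.1 = 0 → B_y = 69.21 kip.
ΣM about B: M_B − (3.28·21.1)·12.05 − 384.8 + 228.6 = 0 → M_B = 990.2 kip·ft.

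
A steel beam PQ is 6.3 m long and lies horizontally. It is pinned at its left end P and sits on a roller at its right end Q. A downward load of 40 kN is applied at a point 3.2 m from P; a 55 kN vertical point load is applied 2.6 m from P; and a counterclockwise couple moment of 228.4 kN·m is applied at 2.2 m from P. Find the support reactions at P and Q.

P_x = 0, P_y = 88.24 kN, Q_y = 6.762 kN

Taking moments about P: Q_y·6.3 − 40·3.2 − 55·2.6 + 228.4 = 0 → Q_y = 42.6/6.3 = 6.7619 ≈ 6.762 kN.
ΣF_y = 0: P_y + 6.7619 − 40 − 55 = 0 → P_y = 88.24 kN.
ΣF_x = 0: no horizontal applied forces, so P_x = 0.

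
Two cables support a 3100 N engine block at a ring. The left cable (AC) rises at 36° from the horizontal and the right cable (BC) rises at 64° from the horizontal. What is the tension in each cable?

ΣF_x = 0: −T_AC·cos36° + T_BC·cos64° = 0 → T_BC = 1.84551·T_AC.
ΣF_y = 0: T_AC·sin36° + T_BC·sin64° = 3100.
Substitute: T_AC·(0.587785 + 1.84551·0.898794) = 3100 → T_AC = 1379.91 ≈ 1380 N.
Then T_BC = 1.84551 × 1379.91 = 2547 N.

T_AC = 1380 N, T_BC = 2547 N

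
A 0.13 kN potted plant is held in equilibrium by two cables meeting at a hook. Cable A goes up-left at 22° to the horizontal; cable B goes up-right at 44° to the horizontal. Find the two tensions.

T_A = 0.1024 kN, T_B = 0.1319 kN

ΣF_x = 0: −T_A·cos22° + T_B·cos44° = 0 → T_B = 1.28894·T_A.
ΣF_y = 0: T_A·sin22° + T_B·sin44° = 0.13.
Substitute: T_A·(0.374607 + 1.28894·0.694658) = 0.13 → T_A = 0.102364 ≈ 0.1024 kN.
Then T_B = 1.28894 × 0.102364 = 0.1319 kN.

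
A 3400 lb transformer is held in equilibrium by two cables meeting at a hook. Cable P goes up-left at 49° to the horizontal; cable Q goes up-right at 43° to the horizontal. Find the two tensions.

T_P = 2488 lb, T_Q = 2232 lb

ΣF_x = 0: −T_P·cos49° + T_Q·cos43° = 0 → T_Q = 0.897048·T_P.
ΣF_y = 0: T_P·sin49° + T_Q·sin43° = 3400.
Substitute: T_P·(0.75471 + 0.897048·0.681998) = 3400 → T_P = 2488.12 ≈ 2488 lb.
Then T_Q = 0.897048 × 2488.12 = 2232 lb.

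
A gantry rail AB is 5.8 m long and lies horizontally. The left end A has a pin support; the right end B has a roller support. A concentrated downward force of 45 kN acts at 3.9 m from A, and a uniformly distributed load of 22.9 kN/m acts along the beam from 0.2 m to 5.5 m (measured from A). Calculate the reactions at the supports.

A_x = 0, A_y = 76.47 kN, B_y = 89.90 kN

Resultant of the distributed load: 22.9 × 5.3 = 121.37 kN at 2.85 m from A.
ΣM about A: B_y·5.8 − 45·3.9 − (22.9·5.3)·2.85 = 0 → B_y = 521.4045/5.8 = 89.8973 ≈ 89.90 kN.
ΣF_y = 0: A_y + 89.8973 − 45 − 22.9·5.3 = 0 → A_y = 76.47 kN.
ΣF_x = 0: no horizontal applied forces, so A_x = 0.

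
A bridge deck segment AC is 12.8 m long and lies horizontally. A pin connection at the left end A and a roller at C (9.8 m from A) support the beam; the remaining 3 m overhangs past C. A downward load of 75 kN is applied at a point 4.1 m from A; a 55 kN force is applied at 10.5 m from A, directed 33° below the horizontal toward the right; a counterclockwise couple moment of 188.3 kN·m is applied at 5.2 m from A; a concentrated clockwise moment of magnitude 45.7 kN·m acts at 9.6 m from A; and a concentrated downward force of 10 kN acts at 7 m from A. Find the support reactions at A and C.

Taking moments about A: C_y·9.8 − 75·4.1 − 55·sin33°·10.5 + 188.3 − 45.7 − 10·7 = 0 → C_y = 549.429/9.8 = 56.0642 ≈ 56.06 kN.
ΣF_y = 0: A_y + 56.0642 − 75 − 55·sin33° − 10 = 0 → A_y = 58.89 kN.
ΣF_x = 0: A_x + 55·cos33° = 0 → A_x = -46.13 kN.

A_x = -46.13 kN, A_y = 58.89 kN, C_y = 56.06 kN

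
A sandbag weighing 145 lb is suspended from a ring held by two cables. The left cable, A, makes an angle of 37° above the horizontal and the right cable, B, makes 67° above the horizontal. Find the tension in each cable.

T_A = 58.39 lb, T_B = 119.3 lb

ΣF_x = 0: −T_A·cos37° + T_B·cos67° = 0 → T_B = 2.04395·T_A.
ΣF_y = 0: T_A·sin37° + T_B·sin67° = 145.
Substitute: T_A·(0.601815 + 2.04395·0.920505) = 145 → T_A = 58.3905 ≈ 58.39 lb.
Then T_B = 2.04395 × 58.3905 = 119.3 lb.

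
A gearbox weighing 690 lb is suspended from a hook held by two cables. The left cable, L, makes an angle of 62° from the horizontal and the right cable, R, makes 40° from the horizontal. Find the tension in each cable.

ΣF_x = 0: −T_L·cos62° + T_R·cos40° = 0 → T_R = 0.612852·T_L.
ΣF_y = 0: T_L·sin62° + T_R·sin40° = 690.
Substitute: T_L·(0.882948 + 0.612852·0.642788) = 690 → T_L = 540.379 ≈ 540.4 lb.
Then T_R = 0.612852 × 540.379 = 331.2 lb.

T_L = 540.4 lb, T_R = 331.2 lb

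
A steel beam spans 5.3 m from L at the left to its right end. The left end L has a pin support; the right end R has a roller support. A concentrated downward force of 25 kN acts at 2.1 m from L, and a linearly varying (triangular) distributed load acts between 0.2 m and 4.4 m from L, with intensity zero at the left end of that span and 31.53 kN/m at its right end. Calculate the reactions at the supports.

L_x = 0, L_y = 43.83 kN, R_y = 47.38 kN

Resultant of the triangular load: ½ × 31.53 × 4.2 = 66.213 kN, acting at 3 m from L (one-third of the span from the peak).
ΣM about L: R_y·5.3 − 25·2.1 − (½·31.53·4.2)·3 = 0 → R_y = 251.139/5.3 = 47.3847 ≈ 47.38 kN.
ΣF_y = 0: L_y + 47.3847 − 25 − ½·31.53·4.2 = 0 → L_y = 43.83 kN.
ΣF_x = 0: no horizontal applied forces, so L_x = 0.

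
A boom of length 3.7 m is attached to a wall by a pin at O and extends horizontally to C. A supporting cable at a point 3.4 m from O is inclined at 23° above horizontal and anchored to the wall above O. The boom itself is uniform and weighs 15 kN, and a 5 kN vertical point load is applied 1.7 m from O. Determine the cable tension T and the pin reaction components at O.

T = 27.29 kN, O_x = 25.12 kN, O_y = 9.338 kN

ΣM about O: T·sin23°·3.4 − 15·1.85 − 5·1.7 = 0 → T = 36.25/(3.4·0.390731) = 27.2867 ≈ 27.29 kN.
ΣF_x = 0: O_x − T·cos23° = 0 → O_x = 27.2867 × 0.920505 = 25.12 kN.
ΣF_y = 0: O_y + T·sin23° − 15 − 5 = 0 → O_y = 20 − 27.2867 × 0.390731 = 9.338 kN.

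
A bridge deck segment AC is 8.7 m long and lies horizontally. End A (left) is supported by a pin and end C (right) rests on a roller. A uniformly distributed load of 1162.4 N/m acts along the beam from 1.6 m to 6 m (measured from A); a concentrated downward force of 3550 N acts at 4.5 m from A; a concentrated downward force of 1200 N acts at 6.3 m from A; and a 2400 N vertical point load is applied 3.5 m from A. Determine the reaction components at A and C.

A_x = 0, A_y = 6360 N, C_y = 5905 N

Resultant of the distributed load: 1162.4 × 4.4 = 5114.56 N at 3.8 m from A.
Taking moments about A: C_y·8.7 − (1162.4·4.4)·3.8 − 3550·4.5 − 1200·6.3 − 2400·3.5 = 0 → C_y = 51370.328/8.7 = 5904.64 ≈ 5905 N.
ΣF_y = 0: A_y + 5904.64 − 1162.4·4.4 − 3550 − 1200 − 2400 = 0 → A_y = 6360 N.
ΣF_x = 0: no horizontal applied forces, so A_x = 0.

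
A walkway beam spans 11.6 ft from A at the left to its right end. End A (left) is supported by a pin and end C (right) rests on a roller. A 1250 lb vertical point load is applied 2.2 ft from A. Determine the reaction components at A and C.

ΣM about A: C_y·11.6 − 1250·2.2 = 0 → C_y = 2750/11.6 = 237.069 ≈ 237.1 lb.
ΣF_y = 0: A_y + 237.069 − 1250 = 0 → A_y = 1013 lb.
ΣF_x = 0: no horizontal applied forces, so A_x = 0.

A_x = 0, A_y = 1013 lb, C_y = 237.1 lb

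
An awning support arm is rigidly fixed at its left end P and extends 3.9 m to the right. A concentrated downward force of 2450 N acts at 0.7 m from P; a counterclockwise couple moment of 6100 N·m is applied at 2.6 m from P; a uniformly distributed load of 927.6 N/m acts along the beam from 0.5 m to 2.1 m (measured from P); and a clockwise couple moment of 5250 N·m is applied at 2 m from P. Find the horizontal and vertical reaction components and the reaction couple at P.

Resultant of the distributed load: 927.6 × 1.6 = 1484.16 N at 1.3 m from P.
ΣF_x = 0: P_x = 0.
ΣF_y = 0: P_y − 2450 − 927.6·1.6 = 0 → P_y = 3934 N.
ΣM about P: M_P − 2450·0.7 + 6100 − (927.6·1.6)·1.3 − 5250 = 0 → M_P = 2794 N·m.

P_x = 0, P_y = 3934 N, M_P = 2794 N·m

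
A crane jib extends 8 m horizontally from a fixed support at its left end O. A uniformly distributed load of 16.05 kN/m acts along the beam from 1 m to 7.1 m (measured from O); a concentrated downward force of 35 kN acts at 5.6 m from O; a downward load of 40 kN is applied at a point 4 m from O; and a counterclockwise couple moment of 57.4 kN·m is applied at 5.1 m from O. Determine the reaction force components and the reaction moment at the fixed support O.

Resultant of the distributed load: 16.05 × 6.1 = 97.905 kN at 4.05 m from O.
ΣF_x = 0: O_x = 0.
ΣF_y = 0: O_y − 16.05·6.1 − 35 − 40 = 0 → O_y = 172.9 kN.
ΣM about O: M_O − (16.05·6.1)·4.05 − 35·5.6 − 40·4 + 57.4 = 0 → M_O = 695.1 kN·m.

O_x = 0, O_y = 172.9 kN, M_O = 695.1 kN·m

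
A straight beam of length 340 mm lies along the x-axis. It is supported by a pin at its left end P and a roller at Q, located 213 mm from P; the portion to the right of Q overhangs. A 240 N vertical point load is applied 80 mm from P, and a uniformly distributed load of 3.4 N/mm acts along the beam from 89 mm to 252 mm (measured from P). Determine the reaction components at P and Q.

P_x = 0, P_y = 260.4 N, Q_y = 533.8 N

Resultant of the distributed load: 3.4 × 163 = 554.2 N at 170.5 mm from P.
Moments about P: Q_y·213 − 240·80 − (3.4·163)·170.5 = 0 → Q_y = 113691.1/213 = 533.761 ≈ 533.8 N.
ΣF_y = 0: P_y + 533.761 − 240 − 3.4·163 = 0 → P_y = 260.4 N.
ΣF_x = 0: no horizontal applied forces, so P_x = 0.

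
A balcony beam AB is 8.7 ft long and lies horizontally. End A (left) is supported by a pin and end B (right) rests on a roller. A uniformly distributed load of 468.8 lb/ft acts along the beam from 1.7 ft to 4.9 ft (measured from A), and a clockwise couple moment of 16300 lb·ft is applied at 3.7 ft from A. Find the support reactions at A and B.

Resultant of the distributed load: 468.8 × 3.2 = 1500.16 lb at 3.3 ft from A.
Taking moments about A: B_y·8.7 − (468.8·3.2)·3.3 − 16300 = 0 → B_y = 21250.528/8.7 = 2442.59 ≈ 2443 lb.
ΣF_y = 0: A_y + 2442.59 − 468.8·3.2 = 0 → A_y = -942.4 lb.
ΣF_x = 0: no horizontal applied forces, so A_x = 0.

A_x = 0, A_y = -942.4 lb, B_y = 2443 lb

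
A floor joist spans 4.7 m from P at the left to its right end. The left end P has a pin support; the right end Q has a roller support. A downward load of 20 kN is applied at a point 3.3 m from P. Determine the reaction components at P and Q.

P_x = 0, P_y = 5.957 kN, Q_y = 14.04 kN

Taking moments about P: Q_y·4.7 − 20·3.3 = 0 → Q_y = 66/4.7 = 14.0426 ≈ 14.04 kN.
ΣF_y = 0: P_y + 14.0426 − 20 = 0 → P_y = 5.957 kN.
ΣF_x = 0: no horizontal applied forces, so P_x = 0.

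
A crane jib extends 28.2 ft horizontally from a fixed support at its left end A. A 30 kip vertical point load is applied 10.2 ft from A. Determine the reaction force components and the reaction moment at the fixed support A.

ΣF_x = 0: A_x = 0.
ΣF_y = 0: A_y − 30 = 0 → A_y = 30.00 kip.
ΣM about A: M_A − 30·10.2 = 0 → M_A = 306.0 kip·ft.

A_x = 0, A_y = 30.00 kip, M_A = 306.0 kip·ft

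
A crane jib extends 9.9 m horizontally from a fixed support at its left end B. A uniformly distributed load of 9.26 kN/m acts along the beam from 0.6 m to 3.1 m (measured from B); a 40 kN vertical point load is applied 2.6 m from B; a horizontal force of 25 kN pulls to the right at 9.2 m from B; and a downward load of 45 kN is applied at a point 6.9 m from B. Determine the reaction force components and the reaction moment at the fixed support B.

Resultant of the distributed load: 9.26 × 2.5 = 23.15 kN at 1.85 m from B.
ΣF_x = 0: B_x + 25 = 0 → B_x = -25.00 kN.
ΣF_y = 0: B_y − 9.26·2.5 − 40 − 45 = 0 → B_y = 108.2 kN.
ΣM about B: M_B − (9.26·2.5)·1.85 − 40·2.6 − 45·6.9 = 0 → M_B = 457.3 kN·m.

B_x = -25.00 kN, B_y = 108.2 kN, M_B = 457.3 kN·m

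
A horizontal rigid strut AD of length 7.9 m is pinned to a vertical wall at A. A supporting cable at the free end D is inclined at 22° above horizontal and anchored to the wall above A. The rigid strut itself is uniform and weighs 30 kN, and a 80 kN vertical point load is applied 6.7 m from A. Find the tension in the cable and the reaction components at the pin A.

T = 221.2 kN, A_x = 205.1 kN, A_y = 27.15 kN

ΣM about A: T·sin22°·7.9 − 30·3.95 − 80·6.7 = 0 → T = 654.5/(7.9·0.374607) = 221.16 ≈ 221.2 kN.
ΣF_x = 0: A_x − T·cos22° = 0 → A_x = 221.16 × 0.927184 = 205.1 kN.
ΣF_y = 0: A_y + T·sin22° − 30 − 80 = 0 → A_y = 110 − 221.16 × 0.374607 = 27.15 kN.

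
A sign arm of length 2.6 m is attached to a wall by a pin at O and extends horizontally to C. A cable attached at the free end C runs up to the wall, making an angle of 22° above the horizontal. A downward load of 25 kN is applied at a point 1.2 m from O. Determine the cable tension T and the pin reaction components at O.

T = 30.80 kN, O_x = 28.56 kN, O_y = 13.46 kN

ΣM about O: T·sin22°·2.6 − 25·1.2 = 0 → T = 30/(2.6·0.374607) = 30.8015 ≈ 30.80 kN.
ΣF_x = 0: O_x − T·cos22° = 0 → O_x = 30.8015 × 0.927184 = 28.56 kN.
ΣF_y = 0: O_y + T·sin22° − 25 = 0 → O_y = 25 − 30.8015 × 0.374607 = 13.46 kN.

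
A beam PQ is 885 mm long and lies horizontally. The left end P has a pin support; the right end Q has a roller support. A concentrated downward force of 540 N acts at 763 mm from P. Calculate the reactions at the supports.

P_x = 0, P_y = 74.44 N, Q_y = 465.6 N

ΣM about P: Q_y·885 − 540·763 = 0 → Q_y = 412020/885 = 465.559 ≈ 465.6 N.
ΣF_y = 0: P_y + 465.559 − 540 = 0 → P_y = 74.44 N.
ΣF_x = 0: no horizontal applied forces, so P_x = 0.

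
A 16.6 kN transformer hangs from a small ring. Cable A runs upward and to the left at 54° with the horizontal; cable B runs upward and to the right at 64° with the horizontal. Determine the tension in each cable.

ΣF_x = 0: −T_A·cos54° + T_B·cos64° = 0 → T_B = 1.34084·T_A.
ΣF_y = 0: T_A·sin54° + T_B·sin64° = 16.6.
Substitute: T_A·(0.809017 + 1.34084·0.898794) = 16.6 → T_A = 8.24167 ≈ 8.242 kN.
Then T_B = 1.34084 × 8.24167 = 11.05 kN.

T_A = 8.242 kN, T_B = 11.05 kN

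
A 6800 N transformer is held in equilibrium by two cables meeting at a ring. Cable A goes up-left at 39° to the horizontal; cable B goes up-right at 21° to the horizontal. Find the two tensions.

T_A = 7330 N, T_B = 6102 N

ΣF_x = 0: −T_A·cos39° + T_B·cos21° = 0 → T_B = 0.832436·T_A.
ΣF_y = 0: T_A·sin39° + T_B·sin21° = 6800.
Substitute: T_A·(0.62932 + 0.832436·0.358368) = 6800 → T_A = 7330.44 ≈ 7330 N.
Then T_B = 0.832436 × 7330.44 = 6102 N.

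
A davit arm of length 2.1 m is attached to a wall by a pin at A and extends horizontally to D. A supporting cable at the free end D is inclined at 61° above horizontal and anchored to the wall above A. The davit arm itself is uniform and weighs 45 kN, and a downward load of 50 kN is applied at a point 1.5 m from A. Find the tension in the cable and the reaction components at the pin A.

T = 66.56 kN, A_x = 32.27 kN, A_y = 36.79 kN

ΣM about A: T·sin61°·2.1 − 45·1.05 − 50·1.5 = 0 → T = 122.25/(2.1·0.87462) = 66.5595 ≈ 66.56 kN.
ΣF_x = 0: A_x − T·cos61° = 0 → A_x = 66.5595 × 0.48481 = 32.27 kN.
ΣF_y = 0: A_y + T·sin61° − 45 − 50 = 0 → A_y = 95 − 66.5595 × 0.87462 = 36.79 kN.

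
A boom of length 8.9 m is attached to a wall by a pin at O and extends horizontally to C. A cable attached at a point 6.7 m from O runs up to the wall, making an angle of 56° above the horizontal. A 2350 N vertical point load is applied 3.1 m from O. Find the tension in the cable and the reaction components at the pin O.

T = 1312 N, O_x = 733.4 N, O_y = 1263 N

ΣM about O: T·sin56°·6.7 − 2350·3.1 = 0 → T = 7285/(6.7·0.829038) = 1311.54 ≈ 1312 N.
ΣF_x = 0: O_x − T·cos56° = 0 → O_x = 1311.54 × 0.559193 = 733.4 N.
ΣF_y = 0: O_y + T·sin56° − 2350 = 0 → O_y = 2350 − 1311.54 × 0.829038 = 1263 N.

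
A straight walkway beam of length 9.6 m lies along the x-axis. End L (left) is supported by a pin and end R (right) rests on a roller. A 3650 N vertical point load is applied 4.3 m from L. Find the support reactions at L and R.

Moments about L: R_y·9.6 − 3650·4.3 = 0 → R_y = 15695/9.6 = 1634.9 ≈ 1635 N.
ΣF_y = 0: L_y + 1634.9 − 3650 = 0 → L_y = 2015 N.
ΣF_x = 0: no horizontal applied forces, so L_x = 0.

L_x = 0, L_y = 2015 N, R_y = 1635 N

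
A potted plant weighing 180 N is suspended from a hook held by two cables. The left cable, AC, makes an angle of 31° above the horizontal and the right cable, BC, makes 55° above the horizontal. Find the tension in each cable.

ΣF_x = 0: −T_AC·cos31° + T_BC·cos55° = 0 → T_BC = 1.49443·T_AC.
ΣF_y = 0: T_AC·sin31° + T_BC·sin55° = 180.
Substitute: T_AC·(0.515038 + 1.49443·0.819152) = 180 → T_AC = 103.496 ≈ 103.5 N.
Then T_BC = 1.49443 × 103.496 = 154.7 N.

T_AC = 103.5 N, T_BC = 154.7 N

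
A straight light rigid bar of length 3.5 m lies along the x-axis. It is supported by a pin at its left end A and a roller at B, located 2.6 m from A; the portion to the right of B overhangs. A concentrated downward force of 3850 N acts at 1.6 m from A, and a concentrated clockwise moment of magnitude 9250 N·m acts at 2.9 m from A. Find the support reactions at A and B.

A_x = 0, A_y = -2077 N, B_y = 5927 N

Moments about A: B_y·2.6 − 3850·1.6 − 9250 = 0 → B_y = 15410/2.6 = 5926.92 ≈ 5927 N.
ΣF_y = 0: A_y + 5926.92 − 3850 = 0 → A_y = -2077 N.
ΣF_x = 0: no horizontal applied forces, so A_x = 0.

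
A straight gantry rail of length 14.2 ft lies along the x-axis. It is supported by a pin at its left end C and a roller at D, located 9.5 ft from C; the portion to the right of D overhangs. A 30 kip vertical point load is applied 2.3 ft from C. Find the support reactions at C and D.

ΣM about C: D_y·9.5 − 30·2.3 = 0 → D_y = 69/9.5 = 7.26316 ≈ 7.263 kip.
ΣF_y = 0: C_y + 7.26316 − 30 = 0 → C_y = 22.74 kip.
ΣF_x = 0: no horizontal applied forces, so C_x = 0.

C_x = 0, C_y = 22.74 kip, D_y = 7.263 kip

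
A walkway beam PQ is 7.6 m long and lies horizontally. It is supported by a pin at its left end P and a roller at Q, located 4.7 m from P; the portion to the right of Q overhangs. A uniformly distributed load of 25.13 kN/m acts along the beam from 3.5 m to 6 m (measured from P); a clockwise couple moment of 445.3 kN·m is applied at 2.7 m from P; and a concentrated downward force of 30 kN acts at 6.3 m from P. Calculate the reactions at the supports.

P_x = 0, P_y = -105.6 kN, Q_y = 198.5 kN

Resultant of the distributed load: 25.13 × 2.5 = 62.825 kN at 4.75 m from P.
ΣM about P: Q_y·4.7 − (25.13·2.5)·4.75 − 445.3 − 30·6.3 = 0 → Q_y = 932.71875/4.7 = 198.451 ≈ 198.5 kN.
ΣF_y = 0: P_y + 198.451 − 25.13·2.5 − 30 = 0 → P_y = -105.6 kN.
ΣF_x = 0: no horizontal applied forces, so P_x = 0.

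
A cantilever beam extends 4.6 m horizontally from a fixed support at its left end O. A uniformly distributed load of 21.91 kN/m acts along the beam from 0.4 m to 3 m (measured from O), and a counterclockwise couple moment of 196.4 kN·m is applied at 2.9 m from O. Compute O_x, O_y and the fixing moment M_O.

Resultant of the distributed load: 21.91 × 2.6 = 56.966 kN at 1.7 m from O.
ΣF_x = 0: O_x = 0.
ΣF_y = 0: O_y − 21.91·2.6 = 0 → O_y = 56.97 kN.
ΣM about O: M_O − (21.91·2.6)·1.7 + 196.4 = 0 → M_O = -99.56 kN·m.

O_x = 0, O_y = 56.97 kN, M_O = -99.56 kN·m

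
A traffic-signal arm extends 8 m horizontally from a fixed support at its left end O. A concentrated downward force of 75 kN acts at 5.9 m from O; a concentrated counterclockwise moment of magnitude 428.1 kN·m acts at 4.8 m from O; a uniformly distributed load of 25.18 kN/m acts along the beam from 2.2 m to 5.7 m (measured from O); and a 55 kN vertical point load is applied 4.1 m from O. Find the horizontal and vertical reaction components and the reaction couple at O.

Resultant of the distributed load: 25.18 × 3.5 = 88.13 kN at 3.95 m from O.
ΣF_x = 0: O_x = 0.
ΣF_y = 0: O_y − 75 − 25.18·3.5 − 55 = 0 → O_y = 218.1 kN.
ΣM about O: M_O − 75·5.9 + 428.1 − (25.18·3.5)·3.95 − 55·4.1 = 0 → M_O = 588.0 kN·m.

O_x = 0, O_y = 218.1 kN, M_O = 588.0 kN·m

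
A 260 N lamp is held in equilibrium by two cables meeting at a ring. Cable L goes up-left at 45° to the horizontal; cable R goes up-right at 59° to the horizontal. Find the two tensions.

T_L = 138.0 N, T_R = 189.5 N

ΣF_x = 0: −T_L·cos45° + T_R·cos59° = 0 → T_R = 1.37292·T_L.
ΣF_y = 0: T_L·sin45° + T_R·sin59° = 260.
Substitute: T_L·(0.707107 + 1.37292·0.857167) = 260 → T_L = 138.009 ≈ 138.0 N.
Then T_R = 1.37292 × 138.009 = 189.5 N.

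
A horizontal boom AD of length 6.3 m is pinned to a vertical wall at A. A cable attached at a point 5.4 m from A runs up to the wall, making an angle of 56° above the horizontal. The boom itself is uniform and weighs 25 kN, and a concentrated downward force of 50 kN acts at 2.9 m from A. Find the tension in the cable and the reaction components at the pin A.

ΣM about A: T·sin56°·5.4 − 25·3.15 − 50·2.9 = 0 → T = 223.75/(5.4·0.829038) = 49.9798 ≈ 49.98 kN.
ΣF_x = 0: A_x − T·cos56° = 0 → A_x = 49.9798 × 0.559193 = 27.95 kN.
ΣF_y = 0: A_y + T·sin56° − 25 − 50 = 0 → A_y = 75 − 49.9798 × 0.829038 = 33.56 kN.

T = 49.98 kN, A_x = 27.95 kN, A_y = 33.56 kN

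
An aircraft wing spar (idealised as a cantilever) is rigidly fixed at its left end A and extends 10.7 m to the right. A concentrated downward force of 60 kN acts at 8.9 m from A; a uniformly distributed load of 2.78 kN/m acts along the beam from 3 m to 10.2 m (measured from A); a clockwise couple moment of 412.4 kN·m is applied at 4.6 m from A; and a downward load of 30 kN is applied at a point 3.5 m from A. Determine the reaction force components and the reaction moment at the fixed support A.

Resultant of the distributed load: 2.78 × 7.2 = 20.016 kN at 6.6 m from A.
ΣF_x = 0: A_x = 0.
ΣF_y = 0: A_y − 60 − 2.78·7.2 − 30 = 0 → A_y = 110.0 kN.
ΣM about A: M_A − 60·8.9 − (2.78·7.2)·6.6 − 412.4 − 30·3.5 = 0 → M_A = 1184 kN·m.

A_x = 0, A_y = 110.0 kN, M_A = 1184 kN·m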